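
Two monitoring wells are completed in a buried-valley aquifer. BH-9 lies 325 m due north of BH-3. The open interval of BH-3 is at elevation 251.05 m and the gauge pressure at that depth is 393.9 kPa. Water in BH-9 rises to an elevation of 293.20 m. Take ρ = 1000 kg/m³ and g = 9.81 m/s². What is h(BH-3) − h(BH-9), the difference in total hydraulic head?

Pressure head at BH-3: ψ = P/(ρg) = 393.9×1000 / (1000 × 9.81) = 40.15 m.
Total head at BH-3: h = z + ψ = 251.05 + 40.15 = 291.20 m.
Total head at BH-9: h = 293.20 m (water level in the piezometer is the total head).
Head difference: h(BH-3) − h(BH-9) = 291.20 − 293.20 = -2.00 m.

Δh ≈ -2.00 m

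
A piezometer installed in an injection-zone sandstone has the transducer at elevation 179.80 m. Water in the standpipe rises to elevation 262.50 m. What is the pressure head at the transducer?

ψ ≈ 82.70 m

Total head h = 262.50 m (the water-surface elevation in the piezometer).
Pressure head ψ = h − z = 262.50 − 179.80 = 82.70 m.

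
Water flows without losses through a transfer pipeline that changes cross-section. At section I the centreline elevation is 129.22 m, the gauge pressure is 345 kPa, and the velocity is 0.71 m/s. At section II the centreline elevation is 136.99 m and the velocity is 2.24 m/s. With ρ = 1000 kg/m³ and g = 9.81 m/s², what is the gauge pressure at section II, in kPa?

Pressure head at I: ψ₁ = P₁/(ρg) = 345×1000 / (1000 × 9.81) = 35.17 m.
Velocity heads: v₁²/2g = 0.71²/19.62 = 0.026 m; v₂²/2g = 2.24²/19.62 = 0.256 m.
Total head H = z₁ + ψ₁ + v₁²/2g = 129.22 + 35.17 + 0.026 = 164.42 m.
ψ₂ = H − z₂ − v₂²/2g = 164.42 − 136.99 − 0.256 = 27.17 m.
P₂ = ρgψ₂ = 1000 × 9.81 × 27.17 ≈ 267 kPa.

P₂ ≈ 267 kPa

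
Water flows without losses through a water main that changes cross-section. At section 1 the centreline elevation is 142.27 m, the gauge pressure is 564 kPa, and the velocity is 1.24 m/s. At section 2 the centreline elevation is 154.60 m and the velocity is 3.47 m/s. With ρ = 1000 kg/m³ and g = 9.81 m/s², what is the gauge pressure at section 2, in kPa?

Pressure head at 1: ψ₁ = P₁/(ρg) = 564×1000 / (1000 × 9.81) = 57.49 m.
Velocity heads: v₁²/2g = 1.24²/19.62 = 0.078 m; v₂²/2g = 3.47²/19.62 = 0.614 m.
Total head H = z₁ + ψ₁ + v₁²/2g = 142.27 + 57.49 + 0.078 = 199.84 m.
ψ₂ = H − z₂ − v₂²/2g = 199.84 − 154.60 − 0.614 = 44.63 m.
P₂ = ρgψ₂ = 1000 × 9.81 × 44.63 ≈ 438 kPa.

P₂ ≈ 438 kPa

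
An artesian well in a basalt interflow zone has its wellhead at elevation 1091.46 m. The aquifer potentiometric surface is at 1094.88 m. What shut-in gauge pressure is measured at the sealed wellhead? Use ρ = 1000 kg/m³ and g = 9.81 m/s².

Head above the cap: Δh = 1094.88 − 1091.46 = 3.42 m.
P = ρgΔh = 1000 × 9.81 × 3.42 = 33550 Pa ≈ 33.6 kPa.

P ≈ 33.6 kPa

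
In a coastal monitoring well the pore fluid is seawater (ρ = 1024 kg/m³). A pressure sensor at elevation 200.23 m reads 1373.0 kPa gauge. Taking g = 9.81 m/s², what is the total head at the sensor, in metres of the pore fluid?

h ≈ 336.91 m

ψ = P/(ρg) = 1373.0×1000 / (1024 × 9.81) = 136.68 m.
h = z + ψ = 200.23 + 136.68 = 336.91 m.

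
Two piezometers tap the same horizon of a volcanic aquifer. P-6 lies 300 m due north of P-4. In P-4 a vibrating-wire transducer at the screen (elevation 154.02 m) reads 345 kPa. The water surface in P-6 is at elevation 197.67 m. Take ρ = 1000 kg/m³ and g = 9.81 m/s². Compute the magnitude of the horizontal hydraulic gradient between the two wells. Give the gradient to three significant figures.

Pressure head at P-4: ψ = P/(ρg) = 345×1000 / (1000 × 9.81) = 35.17 m.
Total head at P-4: h = z + ψ = 154.02 + 35.17 = 189.19 m.
Total head at P-6: h = 197.67 m (water level in the piezometer is the total head).
Head difference: h(P-4) − h(P-6) = 189.19 − 197.67 = -8.48 m.
Hydraulic gradient: i = |Δh| / L = 8.48 / 300 = 0.0283.

i ≈ 0.0283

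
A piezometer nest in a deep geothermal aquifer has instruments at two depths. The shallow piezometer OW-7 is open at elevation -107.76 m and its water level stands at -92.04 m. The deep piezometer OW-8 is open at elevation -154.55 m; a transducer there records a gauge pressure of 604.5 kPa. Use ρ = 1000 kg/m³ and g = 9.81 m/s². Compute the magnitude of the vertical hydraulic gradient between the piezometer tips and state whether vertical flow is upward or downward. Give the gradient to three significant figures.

|i_v| ≈ 0.0190; vertical flow is downward

Total head at OW-7: h = -92.04 m (water level in the standpipe).
Pressure head at OW-8: ψ = P/(ρg) = 604.5×1000 / (1000 × 9.81) = 61.62 m.
Total head at OW-8: h = z + ψ = -154.55 + 61.62 = -92.93 m.
Δh = h(OW-7) − h(OW-8) = -92.04 − (-92.93) = 0.89 m.
Vertical separation Δz = -107.76 − (-154.55) = 46.79 m.
|i_v| = |Δh| / Δz = 0.89 / 46.79 = 0.0190.
Head is higher in the shallow piezometer, so vertical flow is downward (recharge condition).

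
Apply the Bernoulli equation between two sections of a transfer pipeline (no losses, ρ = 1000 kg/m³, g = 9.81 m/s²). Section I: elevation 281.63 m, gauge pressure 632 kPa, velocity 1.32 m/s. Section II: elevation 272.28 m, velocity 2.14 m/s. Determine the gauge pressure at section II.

P₂ ≈ 722 kPa

Pressure head at I: ψ₁ = P₁/(ρg) = 632×1000 / (1000 × 9.81) = 64.42 m.
Velocity heads: v₁²/2g = 1.32²/19.62 = 0.089 m; v₂²/2g = 2.14²/19.62 = 0.233 m.
Total head H = z₁ + ψ₁ + v₁²/2g = 281.63 + 64.42 + 0.089 = 346.14 m.
ψ₂ = H − z₂ − v₂²/2g = 346.14 − 272.28 − 0.233 = 73.63 m.
P₂ = ρgψ₂ = 1000 × 9.81 × 73.63 ≈ 722 kPa.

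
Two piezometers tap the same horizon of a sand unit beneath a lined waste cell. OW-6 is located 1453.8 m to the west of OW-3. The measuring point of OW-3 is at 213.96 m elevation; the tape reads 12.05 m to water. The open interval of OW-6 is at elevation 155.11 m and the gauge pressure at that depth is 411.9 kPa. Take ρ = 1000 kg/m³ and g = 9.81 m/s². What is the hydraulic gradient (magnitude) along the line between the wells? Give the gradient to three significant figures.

Total head at OW-3: h = 213.96 − 12.05 = 201.91 m.
Pressure head at OW-6: ψ = P/(ρg) = 411.9×1000 / (1000 × 9.81) = 41.99 m.
Total head at OW-6: h = z + ψ = 155.11 + 41.99 = 197.10 m.
Head difference: h(OW-3) − h(OW-6) = 201.91 − 197.10 = 4.81 m.
Hydraulic gradient: i = |Δh| / L = 4.81 / 1453.8 = 0.00331.

i ≈ 0.00331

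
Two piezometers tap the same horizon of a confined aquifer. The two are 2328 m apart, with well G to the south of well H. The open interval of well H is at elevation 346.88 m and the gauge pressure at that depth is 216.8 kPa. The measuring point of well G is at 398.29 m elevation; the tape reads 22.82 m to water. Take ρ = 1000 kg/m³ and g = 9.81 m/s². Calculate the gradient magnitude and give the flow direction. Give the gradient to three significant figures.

i ≈ 0.00279; groundwater flows toward the north

Pressure head at well H: ψ = P/(ρg) = 216.8×1000 / (1000 × 9.81) = 22.10 m.
Total head at well H: h = z + ψ = 346.88 + 22.10 = 368.98 m.
Total head at well G: h = 398.29 − 22.82 = 375.47 m.
Head difference: h(well H) − h(well G) = 368.98 − 375.47 = -6.49 m.
Hydraulic gradient: i = |Δh| / L = 6.49 / 2328 = 0.00279.
Flow is from higher to lower head: from well G toward well H, i.e. toward the north.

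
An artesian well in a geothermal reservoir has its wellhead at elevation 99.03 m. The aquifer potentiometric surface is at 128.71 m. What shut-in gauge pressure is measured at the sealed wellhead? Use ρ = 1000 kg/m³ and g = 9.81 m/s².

Head above the cap: Δh = 128.71 − 99.03 = 29.68 m.
P = ρgΔh = 1000 × 9.81 × 29.68 = 291161 Pa ≈ 291 kPa.

P ≈ 291 kPa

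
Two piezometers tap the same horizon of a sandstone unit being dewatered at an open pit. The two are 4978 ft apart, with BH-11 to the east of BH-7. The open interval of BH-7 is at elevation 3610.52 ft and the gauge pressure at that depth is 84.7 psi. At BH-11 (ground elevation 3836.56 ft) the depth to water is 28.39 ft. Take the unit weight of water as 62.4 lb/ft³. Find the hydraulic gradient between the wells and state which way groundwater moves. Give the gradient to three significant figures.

i ≈ 0.000440; groundwater flows toward the west

Pressure head at BH-7: ψ = 144·P/γ = 144 × 84.7 / 62.4 = 195.46 ft.
Total head at BH-7: h = z + ψ = 3610.52 + 195.46 = 3805.98 ft.
Total head at BH-11: h = 3836.56 − 28.39 = 3808.17 ft.
Head difference: h(BH-7) − h(BH-11) = 3805.98 − 3808.17 = -2.19 ft.
Hydraulic gradient: i = |Δh| / L = 2.19 / 4978 = 0.000440.
Flow is from higher to lower head: from BH-11 toward BH-7, i.e. toward the west.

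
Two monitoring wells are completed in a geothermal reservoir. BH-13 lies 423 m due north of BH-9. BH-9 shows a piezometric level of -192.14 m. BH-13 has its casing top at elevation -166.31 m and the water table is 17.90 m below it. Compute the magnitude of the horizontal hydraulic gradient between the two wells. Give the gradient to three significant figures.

i ≈ 0.0187

Total head at BH-9: h = -192.14 m (water level in the piezometer is the total head).
Total head at BH-13: h = -166.31 − 17.90 = -184.21 m.
Head difference: h(BH-9) − h(BH-13) = -192.14 − (-184.21) = -7.93 m.
Hydraulic gradient: i = |Δh| / L = 7.93 / 423 = 0.0187.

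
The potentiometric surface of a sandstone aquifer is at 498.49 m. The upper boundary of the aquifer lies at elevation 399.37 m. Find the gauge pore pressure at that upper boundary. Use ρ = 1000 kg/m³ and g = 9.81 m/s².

Pressure head at the aquifer top: ψ = h − z = 498.49 − 399.37 = 99.12 m.
P = ρgψ = 1000 × 9.81 × 99.12 = 972367 Pa ≈ 972 kPa.

P ≈ 972 kPa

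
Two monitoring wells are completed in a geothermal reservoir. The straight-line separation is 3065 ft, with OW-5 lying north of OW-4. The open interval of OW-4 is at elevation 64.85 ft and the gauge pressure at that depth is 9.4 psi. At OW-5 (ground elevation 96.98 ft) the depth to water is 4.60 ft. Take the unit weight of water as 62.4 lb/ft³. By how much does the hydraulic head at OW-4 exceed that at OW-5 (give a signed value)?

Pressure head at OW-4: ψ = 144·P/γ = 144 × 9.4 / 62.4 = 21.69 ft.
Total head at OW-4: h = z + ψ = 64.85 + 21.69 = 86.54 ft.
Total head at OW-5: h = 96.98 − 4.60 = 92.38 ft.
Head difference: h(OW-4) − h(OW-5) = 86.54 − 92.38 = -5.84 ft.

Δh ≈ -5.84 ft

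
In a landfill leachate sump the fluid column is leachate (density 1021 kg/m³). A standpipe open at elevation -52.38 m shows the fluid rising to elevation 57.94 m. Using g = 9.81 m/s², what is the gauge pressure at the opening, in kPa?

P ≈ 1100 kPa

Pressure head ψ = h − z = 57.94 − (-52.38) = 110.32 m.
P = ρgψ = 1021 × 9.81 × 110.32 = 1104966 Pa ≈ 1100 kPa.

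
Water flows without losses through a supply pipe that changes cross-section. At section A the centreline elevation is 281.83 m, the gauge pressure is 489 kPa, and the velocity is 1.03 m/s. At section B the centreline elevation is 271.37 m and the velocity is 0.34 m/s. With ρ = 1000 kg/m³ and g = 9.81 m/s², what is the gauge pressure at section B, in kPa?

P₂ ≈ 592 kPa

Pressure head at A: ψ₁ = P₁/(ρg) = 489×1000 / (1000 × 9.81) = 49.85 m.
Velocity heads: v₁²/2g = 1.03²/19.62 = 0.054 m; v₂²/2g = 0.34²/19.62 = 0.006 m.
Total head H = z₁ + ψ₁ + v₁²/2g = 281.83 + 49.85 + 0.054 = 331.73 m.
ψ₂ = H − z₂ − v₂²/2g = 331.73 − 271.37 − 0.006 = 60.35 m.
P₂ = ρgψ₂ = 1000 × 9.81 × 60.35 ≈ 592 kPa.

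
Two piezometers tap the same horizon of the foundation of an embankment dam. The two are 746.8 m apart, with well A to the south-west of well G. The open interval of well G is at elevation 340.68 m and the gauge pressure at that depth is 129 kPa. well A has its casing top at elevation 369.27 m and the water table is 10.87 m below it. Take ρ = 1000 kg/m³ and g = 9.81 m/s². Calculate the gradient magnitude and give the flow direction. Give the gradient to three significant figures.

Pressure head at well G: ψ = P/(ρg) = 129×1000 / (1000 × 9.81) = 13.15 m.
Total head at well G: h = z + ψ = 340.68 + 13.15 = 353.83 m.
Total head at well A: h = 369.27 − 10.87 = 358.40 m.
Head difference: h(well G) − h(well A) = 353.83 − 358.40 = -4.57 m.
Hydraulic gradient: i = |Δh| / L = 4.57 / 746.8 = 0.00612.
Flow is from higher to lower head: from well A toward well G, i.e. toward the north-east.

i ≈ 0.00612; groundwater flows toward the north-east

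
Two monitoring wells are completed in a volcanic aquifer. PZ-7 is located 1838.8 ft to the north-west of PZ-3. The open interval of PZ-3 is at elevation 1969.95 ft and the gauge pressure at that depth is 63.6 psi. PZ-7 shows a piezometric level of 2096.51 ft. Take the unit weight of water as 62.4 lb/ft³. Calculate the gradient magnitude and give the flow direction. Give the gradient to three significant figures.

i ≈ 0.0110; groundwater flows toward the north-west

Pressure head at PZ-3: ψ = 144·P/γ = 144 × 63.6 / 62.4 = 146.77 ft.
Total head at PZ-3: h = z + ψ = 1969.95 + 146.77 = 2116.72 ft.
Total head at PZ-7: h = 2096.51 ft (water level in the piezometer is the total head).
Head difference: h(PZ-3) − h(PZ-7) = 2116.72 − 2096.51 = 20.21 ft.
Hydraulic gradient: i = |Δh| / L = 20.21 / 1838.8 = 0.0110.
Flow is from higher to lower head: from PZ-3 toward PZ-7, i.e. toward the north-west.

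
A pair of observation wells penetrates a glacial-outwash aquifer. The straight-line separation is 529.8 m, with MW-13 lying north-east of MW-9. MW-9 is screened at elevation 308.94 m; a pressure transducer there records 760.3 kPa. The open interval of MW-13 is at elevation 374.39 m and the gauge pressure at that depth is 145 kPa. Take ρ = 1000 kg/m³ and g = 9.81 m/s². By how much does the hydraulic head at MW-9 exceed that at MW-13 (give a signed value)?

Pressure head at MW-9: ψ = P/(ρg) = 760.3×1000 / (1000 × 9.81) = 77.50 m.
Total head at MW-9: h = z + ψ = 308.94 + 77.50 = 386.44 m.
Pressure head at MW-13: ψ = P/(ρg) = 145×1000 / (1000 × 9.81) = 14.78 m.
Total head at MW-13: h = z + ψ = 374.39 + 14.78 = 389.17 m.
Head difference: h(MW-9) − h(MW-13) = 386.44 − 389.17 = -2.73 m.

Δh ≈ -2.73 m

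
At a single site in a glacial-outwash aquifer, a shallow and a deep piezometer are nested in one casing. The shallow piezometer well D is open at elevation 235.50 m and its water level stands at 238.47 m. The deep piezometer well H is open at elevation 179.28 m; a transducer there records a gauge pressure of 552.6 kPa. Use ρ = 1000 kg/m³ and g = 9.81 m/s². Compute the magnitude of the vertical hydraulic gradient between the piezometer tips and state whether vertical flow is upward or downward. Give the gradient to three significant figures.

|i_v| ≈ 0.0509; vertical flow is downward

Total head at well D: h = 238.47 m (water level in the standpipe).
Pressure head at well H: ψ = P/(ρg) = 552.6×1000 / (1000 × 9.81) = 56.33 m.
Total head at well H: h = z + ψ = 179.28 + 56.33 = 235.61 m.
Δh = h(well D) − h(well H) = 238.47 − 235.61 = 2.86 m.
Vertical separation Δz = 235.50 − 179.28 = 56.22 m.
|i_v| = |Δh| / Δz = 2.86 / 56.22 = 0.0509.
Head is higher in the shallow piezometer, so vertical flow is downward (recharge condition).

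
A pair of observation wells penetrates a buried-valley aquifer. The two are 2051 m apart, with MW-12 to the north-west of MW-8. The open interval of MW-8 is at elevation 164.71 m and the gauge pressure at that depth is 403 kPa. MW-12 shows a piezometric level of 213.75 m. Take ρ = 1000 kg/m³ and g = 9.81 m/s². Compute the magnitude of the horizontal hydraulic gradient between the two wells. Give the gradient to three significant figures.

i ≈ 0.00388

Pressure head at MW-8: ψ = P/(ρg) = 403×1000 / (1000 × 9.81) = 41.08 m.
Total head at MW-8: h = z + ψ = 164.71 + 41.08 = 205.79 m.
Total head at MW-12: h = 213.75 m (water level in the piezometer is the total head).
Head difference: h(MW-8) − h(MW-12) = 205.79 − 213.75 = -7.96 m.
Hydraulic gradient: i = |Δh| / L = 7.96 / 2051 = 0.00388.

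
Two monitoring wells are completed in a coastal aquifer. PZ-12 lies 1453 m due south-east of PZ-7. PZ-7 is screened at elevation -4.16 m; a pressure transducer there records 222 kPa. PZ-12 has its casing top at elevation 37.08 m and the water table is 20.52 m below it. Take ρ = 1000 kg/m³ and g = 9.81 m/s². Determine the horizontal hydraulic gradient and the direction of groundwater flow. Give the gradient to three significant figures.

Pressure head at PZ-7: ψ = P/(ρg) = 222×1000 / (1000 × 9.81) = 22.63 m.
Total head at PZ-7: h = z + ψ = -4.16 + 22.63 = 18.47 m.
Total head at PZ-12: h = 37.08 − 20.52 = 16.56 m.
Head difference: h(PZ-7) − h(PZ-12) = 18.47 − 16.56 = 1.91 m.
Hydraulic gradient: i = |Δh| / L = 1.91 / 1453 = 0.00131.
Flow is from higher to lower head: from PZ-7 toward PZ-12, i.e. toward the south-east.

i ≈ 0.00131; groundwater flows toward the south-east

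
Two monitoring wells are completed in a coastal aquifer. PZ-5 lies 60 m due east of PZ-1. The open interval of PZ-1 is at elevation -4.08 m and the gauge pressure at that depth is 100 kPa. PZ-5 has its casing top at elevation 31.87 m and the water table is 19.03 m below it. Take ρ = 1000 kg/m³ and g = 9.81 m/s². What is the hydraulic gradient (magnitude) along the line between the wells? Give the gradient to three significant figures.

Pressure head at PZ-1: ψ = P/(ρg) = 100×1000 / (1000 × 9.81) = 10.19 m.
Total head at PZ-1: h = z + ψ = -4.08 + 10.19 = 6.11 m.
Total head at PZ-5: h = 31.87 − 19.03 = 12.84 m.
Head difference: h(PZ-1) − h(PZ-5) = 6.11 − 12.84 = -6.73 m.
Hydraulic gradient: i = |Δh| / L = 6.73 / 60 = 0.112.

i ≈ 0.112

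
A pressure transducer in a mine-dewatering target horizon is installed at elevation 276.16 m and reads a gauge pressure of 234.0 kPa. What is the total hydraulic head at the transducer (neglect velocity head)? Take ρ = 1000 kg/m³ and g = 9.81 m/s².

ψ = P/(ρg) = 234.0×1000 / (1000 × 9.81) = 23.85 m.
h = z + ψ = 276.16 + 23.85 = 300.01 m.

h ≈ 300.01 m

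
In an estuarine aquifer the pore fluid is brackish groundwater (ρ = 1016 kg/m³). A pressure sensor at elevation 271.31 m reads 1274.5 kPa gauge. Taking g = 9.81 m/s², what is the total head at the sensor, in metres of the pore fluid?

h ≈ 399.18 m

ψ = P/(ρg) = 1274.5×1000 / (1016 × 9.81) = 127.87 m.
h = z + ψ = 271.31 + 127.87 = 399.18 m.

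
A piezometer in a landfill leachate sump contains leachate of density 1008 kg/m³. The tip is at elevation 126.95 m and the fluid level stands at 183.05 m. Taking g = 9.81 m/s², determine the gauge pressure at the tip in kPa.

Pressure head ψ = h − z = 183.05 − 126.95 = 56.10 m.
P = ρgψ = 1008 × 9.81 × 56.10 = 554744 Pa ≈ 555 kPa.

P ≈ 555 kPa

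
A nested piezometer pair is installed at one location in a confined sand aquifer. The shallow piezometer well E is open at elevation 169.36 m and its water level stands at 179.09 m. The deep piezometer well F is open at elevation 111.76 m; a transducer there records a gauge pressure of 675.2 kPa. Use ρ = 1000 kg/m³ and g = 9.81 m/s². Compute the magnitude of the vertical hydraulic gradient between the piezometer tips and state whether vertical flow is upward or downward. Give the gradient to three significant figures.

|i_v| ≈ 0.0260; vertical flow is upward

Total head at well E: h = 179.09 m (water level in the standpipe).
Pressure head at well F: ψ = P/(ρg) = 675.2×1000 / (1000 × 9.81) = 68.83 m.
Total head at well F: h = z + ψ = 111.76 + 68.83 = 180.59 m.
Δh = h(well E) − h(well F) = 179.09 − 180.59 = -1.50 m.
Vertical separation Δz = 169.36 − 111.76 = 57.60 m.
|i_v| = |Δh| / Δz = 1.50 / 57.60 = 0.0260.
Head is higher in the deep piezometer, so vertical flow is upward (discharge condition).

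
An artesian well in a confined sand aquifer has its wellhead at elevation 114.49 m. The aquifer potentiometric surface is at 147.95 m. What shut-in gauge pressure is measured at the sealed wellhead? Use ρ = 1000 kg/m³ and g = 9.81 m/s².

P ≈ 328 kPa

Head above the cap: Δh = 147.95 − 114.49 = 33.46 m.
P = ρgΔh = 1000 × 9.81 × 33.46 = 328243 Pa ≈ 328 kPa.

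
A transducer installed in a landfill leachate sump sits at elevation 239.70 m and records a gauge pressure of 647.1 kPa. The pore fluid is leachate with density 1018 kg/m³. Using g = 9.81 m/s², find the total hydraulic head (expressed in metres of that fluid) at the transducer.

h ≈ 304.50 m

ψ = P/(ρg) = 647.1×1000 / (1018 × 9.81) = 64.80 m.
h = z + ψ = 239.70 + 64.80 = 304.50 m.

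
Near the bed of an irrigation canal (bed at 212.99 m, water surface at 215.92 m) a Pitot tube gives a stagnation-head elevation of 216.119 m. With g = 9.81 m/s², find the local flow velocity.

v ≈ 1.98 m/s

Near the bed, under hydrostatic conditions, the piezometric head (z + ψ) equals the free-surface elevation, 215.92 m.
Velocity head = total − piezometric = 216.119 − 215.92 = 0.199 m.
v = √(2g·h_v) = √(2 × 9.81 × 0.199) = 1.98 m/s.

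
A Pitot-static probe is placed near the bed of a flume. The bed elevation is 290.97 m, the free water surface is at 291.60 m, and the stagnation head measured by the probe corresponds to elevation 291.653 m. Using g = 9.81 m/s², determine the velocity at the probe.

Near the bed, under hydrostatic conditions, the piezometric head (z + ψ) equals the free-surface elevation, 291.60 m.
Velocity head = total − piezometric = 291.653 − 291.60 = 0.053 m.
v = √(2g·h_v) = √(2 × 9.81 × 0.053) = 1.02 m/s.

v ≈ 1.02 m/s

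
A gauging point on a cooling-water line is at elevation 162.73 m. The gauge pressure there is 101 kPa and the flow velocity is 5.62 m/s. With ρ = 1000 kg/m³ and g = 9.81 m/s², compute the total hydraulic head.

h ≈ 174.64 m

Pressure head ψ = P/(ρg) = 101×1000 / (1000 × 9.81) = 10.30 m.
Velocity head = v²/(2g) = 5.62² / (2 × 9.81) = 1.610 m.
h = z + ψ + v²/(2g) = 162.73 + 10.30 + 1.610 = 174.64 m.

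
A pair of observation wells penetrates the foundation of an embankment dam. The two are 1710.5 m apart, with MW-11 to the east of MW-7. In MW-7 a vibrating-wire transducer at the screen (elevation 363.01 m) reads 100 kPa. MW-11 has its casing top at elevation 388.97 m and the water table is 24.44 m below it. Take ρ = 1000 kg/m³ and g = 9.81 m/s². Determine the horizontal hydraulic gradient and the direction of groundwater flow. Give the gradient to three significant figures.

i ≈ 0.00507; groundwater flows toward the east

Pressure head at MW-7: ψ = P/(ρg) = 100×1000 / (1000 × 9.81) = 10.19 m.
Total head at MW-7: h = z + ψ = 363.01 + 10.19 = 373.20 m.
Total head at MW-11: h = 388.97 − 24.44 = 364.53 m.
Head difference: h(MW-7) − h(MW-11) = 373.20 − 364.53 = 8.67 m.
Hydraulic gradient: i = |Δh| / L = 8.67 / 1710.5 = 0.00507.
Flow is from higher to lower head: from MW-7 toward MW-11, i.e. toward the east.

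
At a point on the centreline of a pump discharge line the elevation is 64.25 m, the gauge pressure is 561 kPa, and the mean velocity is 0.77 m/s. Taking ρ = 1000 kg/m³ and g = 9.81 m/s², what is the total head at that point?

Pressure head ψ = P/(ρg) = 561×1000 / (1000 × 9.81) = 57.19 m.
Velocity head = v²/(2g) = 0.77² / (2 × 9.81) = 0.030 m.
h = z + ψ + v²/(2g) = 64.25 + 57.19 + 0.030 = 121.47 m.

h ≈ 121.47 m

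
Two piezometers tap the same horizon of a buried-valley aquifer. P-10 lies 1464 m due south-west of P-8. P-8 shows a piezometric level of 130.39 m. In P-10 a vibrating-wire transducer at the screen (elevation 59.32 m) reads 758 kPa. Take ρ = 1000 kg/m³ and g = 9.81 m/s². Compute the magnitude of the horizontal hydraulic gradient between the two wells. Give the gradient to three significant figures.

i ≈ 0.00423

Total head at P-8: h = 130.39 m (water level in the piezometer is the total head).
Pressure head at P-10: ψ = P/(ρg) = 758×1000 / (1000 × 9.81) = 77.27 m.
Total head at P-10: h = z + ψ = 59.32 + 77.27 = 136.59 m.
Head difference: h(P-8) − h(P-10) = 130.39 − 136.59 = -6.20 m.
Hydraulic gradient: i = |Δh| / L = 6.20 / 1464 = 0.00423.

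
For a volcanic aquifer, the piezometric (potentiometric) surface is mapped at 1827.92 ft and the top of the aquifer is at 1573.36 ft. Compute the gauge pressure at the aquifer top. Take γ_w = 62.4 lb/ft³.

P ≈ 110 psi

Pressure head at the aquifer top: ψ = h − z = 1827.92 − 1573.36 = 254.56 ft.
P = γψ/144 = 62.4 × 254.56 / 144 = 110 psi.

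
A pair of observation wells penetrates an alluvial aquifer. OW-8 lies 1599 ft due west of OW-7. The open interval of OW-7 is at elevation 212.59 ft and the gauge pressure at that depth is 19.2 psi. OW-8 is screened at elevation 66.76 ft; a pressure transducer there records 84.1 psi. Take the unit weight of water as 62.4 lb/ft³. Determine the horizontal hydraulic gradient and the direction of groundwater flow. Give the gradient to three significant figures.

Pressure head at OW-7: ψ = 144·P/γ = 144 × 19.2 / 62.4 = 44.31 ft.
Total head at OW-7: h = z + ψ = 212.59 + 44.31 = 256.90 ft.
Pressure head at OW-8: ψ = 144·P/γ = 144 × 84.1 / 62.4 = 194.08 ft.
Total head at OW-8: h = z + ψ = 66.76 + 194.08 = 260.84 ft.
Head difference: h(OW-7) − h(OW-8) = 256.90 − 260.84 = -3.94 ft.
Hydraulic gradient: i = |Δh| / L = 3.94 / 1599 = 0.00246.
Flow is from higher to lower head: from OW-8 toward OW-7, i.e. toward the east.

i ≈ 0.00246; groundwater flows toward the east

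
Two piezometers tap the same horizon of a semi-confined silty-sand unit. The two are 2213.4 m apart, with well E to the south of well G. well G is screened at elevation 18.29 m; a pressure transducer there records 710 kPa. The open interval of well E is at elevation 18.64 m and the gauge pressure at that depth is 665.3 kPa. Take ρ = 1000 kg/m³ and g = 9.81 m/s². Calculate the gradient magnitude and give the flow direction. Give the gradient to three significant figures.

Pressure head at well G: ψ = P/(ρg) = 710×1000 / (1000 × 9.81) = 72.38 m.
Total head at well G: h = z + ψ = 18.29 + 72.38 = 90.67 m.
Pressure head at well E: ψ = P/(ρg) = 665.3×1000 / (1000 × 9.81) = 67.82 m.
Total head at well E: h = z + ψ = 18.64 + 67.82 = 86.46 m.
Head difference: h(well G) − h(well E) = 90.67 − 86.46 = 4.21 m.
Hydraulic gradient: i = |Δh| / L = 4.21 / 2213.4 = 0.00190.
Flow is from higher to lower head: from well G toward well E, i.e. toward the south.

i ≈ 0.00190; groundwater flows toward the south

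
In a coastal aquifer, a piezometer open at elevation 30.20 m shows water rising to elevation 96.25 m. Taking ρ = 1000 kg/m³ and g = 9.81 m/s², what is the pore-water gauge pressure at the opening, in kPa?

Pressure head ψ = h − z = 96.25 − 30.20 = 66.05 m.
P = ρgψ = 1000 × 9.81 × 66.05 = 647950 Pa ≈ 648 kPa.

P ≈ 648 kPa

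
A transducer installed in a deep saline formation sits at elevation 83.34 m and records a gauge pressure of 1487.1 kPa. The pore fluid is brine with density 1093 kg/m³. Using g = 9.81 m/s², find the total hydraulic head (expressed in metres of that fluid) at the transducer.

ψ = P/(ρg) = 1487.1×1000 / (1093 × 9.81) = 138.69 m.
h = z + ψ = 83.34 + 138.69 = 222.03 m.

h ≈ 222.03 m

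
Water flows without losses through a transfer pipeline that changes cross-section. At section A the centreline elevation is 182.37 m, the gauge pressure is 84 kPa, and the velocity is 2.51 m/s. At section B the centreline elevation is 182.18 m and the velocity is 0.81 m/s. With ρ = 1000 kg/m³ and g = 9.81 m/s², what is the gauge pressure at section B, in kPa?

Pressure head at A: ψ₁ = P₁/(ρg) = 84×1000 / (1000 × 9.81) = 8.56 m.
Velocity heads: v₁²/2g = 2.51²/19.62 = 0.321 m; v₂²/2g = 0.81²/19.62 = 0.033 m.
Total head H = z₁ + ψ₁ + v₁²/2g = 182.37 + 8.56 + 0.321 = 191.25 m.
ψ₂ = H − z₂ − v₂²/2g = 191.25 − 182.18 − 0.033 = 9.04 m.
P₂ = ρgψ₂ = 1000 × 9.81 × 9.04 ≈ 88.7 kPa.

P₂ ≈ 88.7 kPa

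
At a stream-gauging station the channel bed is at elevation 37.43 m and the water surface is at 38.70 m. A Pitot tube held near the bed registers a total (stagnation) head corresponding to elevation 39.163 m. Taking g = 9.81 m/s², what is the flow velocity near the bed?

Near the bed, under hydrostatic conditions, the piezometric head (z + ψ) equals the free-surface elevation, 38.70 m.
Velocity head = total − piezometric = 39.163 − 38.70 = 0.463 m.
v = √(2g·h_v) = √(2 × 9.81 × 0.463) = 3.01 m/s.

v ≈ 3.01 m/s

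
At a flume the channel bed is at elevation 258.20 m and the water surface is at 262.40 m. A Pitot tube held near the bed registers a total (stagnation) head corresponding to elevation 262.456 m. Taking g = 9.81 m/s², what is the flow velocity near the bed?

v ≈ 1.05 m/s

Near the bed, under hydrostatic conditions, the piezometric head (z + ψ) equals the free-surface elevation, 262.40 m.
Velocity head = total − piezometric = 262.456 − 262.40 = 0.056 m.
v = √(2g·h_v) = √(2 × 9.81 × 0.056) = 1.05 m/s.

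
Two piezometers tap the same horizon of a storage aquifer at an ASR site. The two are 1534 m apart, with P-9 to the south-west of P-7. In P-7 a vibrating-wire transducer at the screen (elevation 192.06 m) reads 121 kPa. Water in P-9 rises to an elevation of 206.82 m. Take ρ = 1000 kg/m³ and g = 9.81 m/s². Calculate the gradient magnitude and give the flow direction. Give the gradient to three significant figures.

i ≈ 0.00158; groundwater flows toward the north-east

Pressure head at P-7: ψ = P/(ρg) = 121×1000 / (1000 × 9.81) = 12.33 m.
Total head at P-7: h = z + ψ = 192.06 + 12.33 = 204.39 m.
Total head at P-9: h = 206.82 m (water level in the piezometer is the total head).
Head difference: h(P-7) − h(P-9) = 204.39 − 206.82 = -2.43 m.
Hydraulic gradient: i = |Δh| / L = 2.43 / 1534 = 0.00158.
Flow is from higher to lower head: from P-9 toward P-7, i.e. toward the north-east.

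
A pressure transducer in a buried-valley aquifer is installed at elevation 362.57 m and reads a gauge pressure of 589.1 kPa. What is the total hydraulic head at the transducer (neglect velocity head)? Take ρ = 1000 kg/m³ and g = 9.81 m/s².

h ≈ 422.62 m

ψ = P/(ρg) = 589.1×1000 / (1000 × 9.81) = 60.05 m.
h = z + ψ = 362.57 + 60.05 = 422.62 m.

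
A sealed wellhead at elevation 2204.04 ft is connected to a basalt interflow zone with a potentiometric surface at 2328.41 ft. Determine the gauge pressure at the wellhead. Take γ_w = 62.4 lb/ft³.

P ≈ 53.9 psi

Head above the cap: Δh = 2328.41 − 2204.04 = 124.37 ft.
P = γΔh/144 = 62.4 × 124.37 / 144 = 53.9 psi.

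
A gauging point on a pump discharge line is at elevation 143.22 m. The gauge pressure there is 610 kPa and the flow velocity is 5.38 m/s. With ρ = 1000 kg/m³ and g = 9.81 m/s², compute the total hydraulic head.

h ≈ 206.88 m

Pressure head ψ = P/(ρg) = 610×1000 / (1000 × 9.81) = 62.18 m.
Velocity head = v²/(2g) = 5.38² / (2 × 9.81) = 1.475 m.
h = z + ψ + v²/(2g) = 143.22 + 62.18 + 1.475 = 206.88 m.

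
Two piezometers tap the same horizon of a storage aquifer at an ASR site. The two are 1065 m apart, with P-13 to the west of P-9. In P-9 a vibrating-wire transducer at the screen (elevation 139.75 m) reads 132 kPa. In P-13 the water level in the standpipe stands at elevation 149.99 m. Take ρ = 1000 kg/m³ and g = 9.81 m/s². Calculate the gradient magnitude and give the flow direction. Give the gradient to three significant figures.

Pressure head at P-9: ψ = P/(ρg) = 132×1000 / (1000 × 9.81) = 13.46 m.
Total head at P-9: h = z + ψ = 139.75 + 13.46 = 153.21 m.
Total head at P-13: h = 149.99 m (water level in the piezometer is the total head).
Head difference: h(P-9) − h(P-13) = 153.21 − 149.99 = 3.22 m.
Hydraulic gradient: i = |Δh| / L = 3.22 / 1065 = 0.00302.
Flow is from higher to lower head: from P-9 toward P-13, i.e. toward the west.

i ≈ 0.00302; groundwater flows toward the west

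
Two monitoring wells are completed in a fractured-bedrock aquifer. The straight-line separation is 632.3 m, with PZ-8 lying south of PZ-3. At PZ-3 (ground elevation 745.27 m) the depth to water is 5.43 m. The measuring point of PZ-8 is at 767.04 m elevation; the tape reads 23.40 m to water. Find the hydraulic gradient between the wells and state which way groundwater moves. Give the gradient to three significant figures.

Total head at PZ-3: h = 745.27 − 5.43 = 739.84 m.
Total head at PZ-8: h = 767.04 − 23.40 = 743.64 m.
Head difference: h(PZ-3) − h(PZ-8) = 739.84 − 743.64 = -3.80 m.
Hydraulic gradient: i = |Δh| / L = 3.80 / 632.3 = 0.00601.
Flow is from higher to lower head: from PZ-8 toward PZ-3, i.e. toward the north.

i ≈ 0.00601; groundwater flows toward the north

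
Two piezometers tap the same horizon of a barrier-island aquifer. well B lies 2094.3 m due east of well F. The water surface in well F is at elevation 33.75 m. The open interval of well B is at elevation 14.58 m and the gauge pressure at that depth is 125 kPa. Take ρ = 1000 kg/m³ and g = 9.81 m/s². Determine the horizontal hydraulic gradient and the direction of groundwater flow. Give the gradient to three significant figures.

i ≈ 0.00307; groundwater flows toward the east

Total head at well F: h = 33.75 m (water level in the piezometer is the total head).
Pressure head at well B: ψ = P/(ρg) = 125×1000 / (1000 × 9.81) = 12.74 m.
Total head at well B: h = z + ψ = 14.58 + 12.74 = 27.32 m.
Head difference: h(well F) − h(well B) = 33.75 − 27.32 = 6.43 m.
Hydraulic gradient: i = |Δh| / L = 6.43 / 2094.3 = 0.00307.
Flow is from higher to lower head: from well F toward well B, i.e. toward the east.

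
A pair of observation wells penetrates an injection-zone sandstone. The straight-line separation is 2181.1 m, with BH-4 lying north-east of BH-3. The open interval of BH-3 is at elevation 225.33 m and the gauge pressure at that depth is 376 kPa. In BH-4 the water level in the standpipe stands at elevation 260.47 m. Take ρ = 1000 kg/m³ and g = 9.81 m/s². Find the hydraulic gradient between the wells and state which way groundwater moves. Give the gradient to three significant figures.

i ≈ 0.00146; groundwater flows toward the north-east

Pressure head at BH-3: ψ = P/(ρg) = 376×1000 / (1000 × 9.81) = 38.33 m.
Total head at BH-3: h = z + ψ = 225.33 + 38.33 = 263.66 m.
Total head at BH-4: h = 260.47 m (water level in the piezometer is the total head).
Head difference: h(BH-3) − h(BH-4) = 263.66 − 260.47 = 3.19 m.
Hydraulic gradient: i = |Δh| / L = 3.19 / 2181.1 = 0.00146.
Flow is from higher to lower head: from BH-3 toward BH-4, i.e. toward the north-east.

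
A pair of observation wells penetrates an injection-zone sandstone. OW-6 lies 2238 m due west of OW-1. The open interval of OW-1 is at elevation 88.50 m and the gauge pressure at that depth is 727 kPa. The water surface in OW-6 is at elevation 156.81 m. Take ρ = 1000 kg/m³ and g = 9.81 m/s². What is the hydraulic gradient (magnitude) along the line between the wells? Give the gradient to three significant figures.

Pressure head at OW-1: ψ = P/(ρg) = 727×1000 / (1000 × 9.81) = 74.11 m.
Total head at OW-1: h = z + ψ = 88.50 + 74.11 = 162.61 m.
Total head at OW-6: h = 156.81 m (water level in the piezometer is the total head).
Head difference: h(OW-1) − h(OW-6) = 162.61 − 156.81 = 5.80 m.
Hydraulic gradient: i = |Δh| / L = 5.80 / 2238 = 0.00259.

i ≈ 0.00259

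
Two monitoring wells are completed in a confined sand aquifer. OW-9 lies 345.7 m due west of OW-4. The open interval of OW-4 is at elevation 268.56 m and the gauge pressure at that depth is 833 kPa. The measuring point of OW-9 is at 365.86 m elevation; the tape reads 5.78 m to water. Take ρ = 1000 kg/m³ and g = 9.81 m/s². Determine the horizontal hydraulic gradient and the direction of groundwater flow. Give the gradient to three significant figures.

i ≈ 0.0191; groundwater flows toward the east

Pressure head at OW-4: ψ = P/(ρg) = 833×1000 / (1000 × 9.81) = 84.91 m.
Total head at OW-4: h = z + ψ = 268.56 + 84.91 = 353.47 m.
Total head at OW-9: h = 365.86 − 5.78 = 360.08 m.
Head difference: h(OW-4) − h(OW-9) = 353.47 − 360.08 = -6.61 m.
Hydraulic gradient: i = |Δh| / L = 6.61 / 345.7 = 0.0191.
Flow is from higher to lower head: from OW-9 toward OW-4, i.e. toward the east.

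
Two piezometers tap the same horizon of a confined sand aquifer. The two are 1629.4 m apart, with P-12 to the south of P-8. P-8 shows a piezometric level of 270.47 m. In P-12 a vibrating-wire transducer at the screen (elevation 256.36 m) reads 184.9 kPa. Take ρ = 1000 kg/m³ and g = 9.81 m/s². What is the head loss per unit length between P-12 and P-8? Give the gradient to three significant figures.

i ≈ 0.00291 m/m

Total head at P-8: h = 270.47 m (water level in the piezometer is the total head).
Pressure head at P-12: ψ = P/(ρg) = 184.9×1000 / (1000 × 9.81) = 18.85 m.
Total head at P-12: h = z + ψ = 256.36 + 18.85 = 275.21 m.
Head difference: h(P-8) − h(P-12) = 270.47 − 275.21 = -4.74 m.
Hydraulic gradient: i = |Δh| / L = 4.74 / 1629.4 = 0.00291.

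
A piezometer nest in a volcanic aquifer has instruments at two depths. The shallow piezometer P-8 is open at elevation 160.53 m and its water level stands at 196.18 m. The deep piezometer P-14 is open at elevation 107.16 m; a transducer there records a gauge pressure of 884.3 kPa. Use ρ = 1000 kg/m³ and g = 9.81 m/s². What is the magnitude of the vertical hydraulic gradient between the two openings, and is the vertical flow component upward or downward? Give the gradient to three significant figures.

|i_v| ≈ 0.0210; vertical flow is upward

Total head at P-8: h = 196.18 m (water level in the standpipe).
Pressure head at P-14: ψ = P/(ρg) = 884.3×1000 / (1000 × 9.81) = 90.14 m.
Total head at P-14: h = z + ψ = 107.16 + 90.14 = 197.30 m.
Δh = h(P-8) − h(P-14) = 196.18 − 197.30 = -1.12 m.
Vertical separation Δz = 160.53 − 107.16 = 53.37 m.
|i_v| = |Δh| / Δz = 1.12 / 53.37 = 0.0210.
Head is higher in the deep piezometer, so vertical flow is upward (discharge condition).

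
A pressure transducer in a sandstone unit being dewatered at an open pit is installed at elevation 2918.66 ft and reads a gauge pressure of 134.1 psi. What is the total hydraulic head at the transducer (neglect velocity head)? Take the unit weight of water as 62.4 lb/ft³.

ψ = 144·P/γ = 144 × 134.1 / 62.4 = 309.46 ft.
h = z + ψ = 2918.66 + 309.46 = 3228.12 ft.

h ≈ 3228.12 ft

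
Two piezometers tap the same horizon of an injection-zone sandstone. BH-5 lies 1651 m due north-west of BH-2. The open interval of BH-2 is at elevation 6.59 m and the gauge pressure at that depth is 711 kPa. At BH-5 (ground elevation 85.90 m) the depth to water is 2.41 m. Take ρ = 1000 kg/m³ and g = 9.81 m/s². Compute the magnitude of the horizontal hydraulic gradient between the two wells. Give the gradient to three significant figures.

i ≈ 0.00268

Pressure head at BH-2: ψ = P/(ρg) = 711×1000 / (1000 × 9.81) = 72.48 m.
Total head at BH-2: h = z + ψ = 6.59 + 72.48 = 79.07 m.
Total head at BH-5: h = 85.90 − 2.41 = 83.49 m.
Head difference: h(BH-2) − h(BH-5) = 79.07 − 83.49 = -4.42 m.
Hydraulic gradient: i = |Δh| / L = 4.42 / 1651 = 0.00268.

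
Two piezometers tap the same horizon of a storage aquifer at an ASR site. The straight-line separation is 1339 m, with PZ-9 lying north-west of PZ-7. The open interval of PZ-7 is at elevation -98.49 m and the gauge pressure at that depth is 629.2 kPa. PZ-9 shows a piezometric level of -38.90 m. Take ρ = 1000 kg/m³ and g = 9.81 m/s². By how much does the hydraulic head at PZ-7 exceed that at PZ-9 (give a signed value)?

Δh ≈ 4.55 m

Pressure head at PZ-7: ψ = P/(ρg) = 629.2×1000 / (1000 × 9.81) = 64.14 m.
Total head at PZ-7: h = z + ψ = -98.49 + 64.14 = -34.35 m.
Total head at PZ-9: h = -38.90 m (water level in the piezometer is the total head).
Head difference: h(PZ-7) − h(PZ-9) = -34.35 − (-38.90) = 4.55 m.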